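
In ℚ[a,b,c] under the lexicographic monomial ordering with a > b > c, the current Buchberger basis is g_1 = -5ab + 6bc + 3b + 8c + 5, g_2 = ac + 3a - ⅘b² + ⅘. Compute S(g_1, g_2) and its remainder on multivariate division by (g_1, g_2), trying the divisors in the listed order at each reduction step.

S(g_1, g_2) = -3ab + ⅘b³ - 6/5bc² - ⅗bc - ⅘b - 8/5c² - c; remainder on division = ⅘b³ - 6/5bc² - 21/5bc - 13/5b - 8/5c² - 29/5c - 3.

lcm(LM(g_1), LM(g_2)) = abc.
S = (lcm/LT(g_1))·g_1 − (lcm/LT(g_2))·g_2 = -3ab + ⅘b³ - 6/5bc² - ⅗bc - ⅘b - 8/5c² - c.
Reduce S modulo (g_1, g_2) in that order:
  leading term ab: subtract (⅗)·g_1 from -3ab + ⅘b³ - 6/5bc² - ⅗bc - ⅘b - 8/5c² - c → ⅘b³ - 6/5bc² - 21/5bc - 13/5b - 8/5c² - 29/5c - 3
  leading term b³: no divisor's leading term divides it; move ⅘b³ to the remainder.
  leading term bc²: no divisor's leading term divides it; move -6/5bc² to the remainder.
  leading term bc: no divisor's leading term divides it; move -21/5bc to the remainder.
  leading term b: no divisor's leading term divides it; move -13/5b to the remainder.
  leading term c²: no divisor's leading term divides it; move -8/5c² to the remainder.
  leading term c: no divisor's leading term divides it; move -29/5c to the remainder.
  leading term 1: no divisor's leading term divides it; move -3 to the remainder.
The remainder ⅘b³ - 6/5bc² - 21/5bc - 13/5b - 8/5c² - 29/5c - 3 is nonzero, so it would be added as the next basis element.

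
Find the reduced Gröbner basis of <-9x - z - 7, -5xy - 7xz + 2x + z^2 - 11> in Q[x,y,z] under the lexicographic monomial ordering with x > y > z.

f_1 = -9x - z - 7, LT = x.
f_2 = -5xy - 7xz + 2x + z^2 - 11, LT = xy.

S(f_1,f_2): lcm = xy. S = -7/5xz + 2/5x + 1/9yz + 7/9y + 1/5z^2 - 11/5.
  reduce S modulo (f_1, f_2):
  remainder 1/9yz + 7/9y + 16/45z^2 + 47/45z - 113/45 ≠ 0; add g_3 = 1/9yz + 7/9y + 16/45z^2 + 47/45z - 113/45 to the basis.

The other S-polynomials (S(f_1,g_3), S(f_2,g_3)) all reduce to 0 modulo the current basis, so we have a Gröbner basis.
Inter-reduce: drop elements whose leading term is divisible by another's, tail-reduce, and make monic.

G = {x + 1/9z + 7/9, yz + 7y + 16/5z^2 + 47/5z - 113/5}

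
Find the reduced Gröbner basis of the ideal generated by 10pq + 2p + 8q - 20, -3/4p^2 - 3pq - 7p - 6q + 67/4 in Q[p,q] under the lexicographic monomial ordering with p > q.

G = {p + 20/9q^2 - 163/18q + 35/6, q^3 - 31/8q^2 + 29/20q + 57/40}

f_1 = 10pq + 2p + 8q - 20, LT = pq.
f_2 = -3/4p^2 - 3pq - 7p - 6q + 67/4, LT = p^2.

S(f_1,f_2): lcm = p^2q. S = 1/5p^2 - 4pq^2 - 128/15pq - 2p - 8q^2 + 67/3q.
  leading term p^2: subtract (-4/15)·f_2 from 1/5p^2 - 4pq^2 - 128/15pq - 2p - 8q^2 + 67/3q → -4pq^2 - 28/3pq - 58/15p - 8q^2 + 311/15q + 67/15
  leading term pq^2: subtract (-2/5q)·f_1 from -4pq^2 - 28/3pq - 58/15p - 8q^2 + 311/15q + 67/15 → -128/15pq - 58/15p - 24/5q^2 + 191/15q + 67/15
  leading term pq: subtract (-64/75)·f_1 from -128/15pq - 58/15p - 24/5q^2 + 191/15q + 67/15 → -54/25p - 24/5q^2 + 489/25q - 63/5
  leading term p: no divisor's leading term divides it; move -54/25p to the remainder.
  leading term q^2: no divisor's leading term divides it; move -24/5q^2 to the remainder.
  leading term q: no divisor's leading term divides it; move 489/25q to the remainder.
  leading term 1: no divisor's leading term divides it; move -63/5 to the remainder.
  remainder -54/25p - 24/5q^2 + 489/25q - 63/5 ≠ 0; add g_3 = -54/25p - 24/5q^2 + 489/25q - 63/5 to the basis.

S(f_1,g_3): lcm = pq. S = 1/5p - 20/9q^3 + 163/18q^2 - 151/30q - 2.
  leading term p: subtract (-5/54)·g_3 from 1/5p - 20/9q^3 + 163/18q^2 - 151/30q - 2 → -20/9q^3 + 155/18q^2 - 29/9q - 19/6
  leading term q^3: no divisor's leading term divides it; move -20/9q^3 to the remainder.
  leading term q^2: no divisor's leading term divides it; move 155/18q^2 to the remainder.
  leading term q: no divisor's leading term divides it; move -29/9q to the remainder.
  leading term 1: no divisor's leading term divides it; move -19/6 to the remainder.
  remainder -20/9q^3 + 155/18q^2 - 29/9q - 19/6 ≠ 0; add g_4 = -20/9q^3 + 155/18q^2 - 29/9q - 19/6 to the basis.

The other S-polynomials (S(f_2,g_3), S(f_1,g_4), S(f_2,g_4), S(g_3,g_4)) all reduce to 0 modulo the current basis, so we have a Gröbner basis.
Inter-reduce: drop elements whose leading term is divisible by another's, tail-reduce, and make monic.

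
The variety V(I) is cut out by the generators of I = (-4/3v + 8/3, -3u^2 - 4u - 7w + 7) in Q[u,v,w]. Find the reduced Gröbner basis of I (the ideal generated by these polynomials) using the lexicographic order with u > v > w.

f_1 = -4/3v + 8/3, LT = v.
f_2 = -3u^2 - 4u - 7w + 7, LT = u^2.

The S-polynomials (S(f_1,f_2)) all reduce to 0 modulo the current basis, so we have a Gröbner basis.

G = {u^2 + 4/3u + 7/3w - 7/3, v - 2}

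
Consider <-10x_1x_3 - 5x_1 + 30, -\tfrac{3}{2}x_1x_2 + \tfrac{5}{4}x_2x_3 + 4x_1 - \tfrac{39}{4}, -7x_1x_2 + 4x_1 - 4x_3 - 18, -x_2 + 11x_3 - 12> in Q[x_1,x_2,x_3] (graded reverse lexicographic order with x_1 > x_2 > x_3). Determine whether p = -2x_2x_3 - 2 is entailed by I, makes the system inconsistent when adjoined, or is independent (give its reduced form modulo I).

First compute the reduced Gröbner basis of I by Buchberger's algorithm.
f_1 = -10x_1x_3 - 5x_1 + 30, LT = x_1x_3.
f_2 = -\tfrac{3}{2}x_1x_2 + \tfrac{5}{4}x_2x_3 + 4x_1 - \tfrac{39}{4}, LT = x_1x_2.
f_3 = -7x_1x_2 + 4x_1 - 4x_3 - 18, LT = x_1x_2.
f_4 = -x_2 + 11x_3 - 12, LT = x_2.

S(f_1,f_2): lcm = x_1x_2x_3. S = \tfrac{5}{6}x_2x_3^{2} + \tfrac{1}{2}x_1x_2 + \tfrac{8}{3}x_1x_3 - 3x_2 - \tfrac{13}{2}x_3.
  leading term x_2x_3^{2}: subtract (-\tfrac{5}{6}x_3^{2})·f_4 from \tfrac{5}{6}x_2x_3^{2} + \tfrac{1}{2}x_1x_2 + \tfrac{8}{3}x_1x_3 - 3x_2 - \tfrac{13}{2}x_3 → \tfrac{55}{6}x_3^{3} + \tfrac{1}{2}x_1x_2 + \tfrac{8}{3}x_1x_3 - 10x_3^{2} - 3x_2 - \tfrac{13}{2}x_3
  leading term x_3^{3}: no divisor's leading term divides it; move \tfrac{55}{6}x_3^{3} to the remainder.
  leading term x_1x_2: subtract (-\tfrac{1}{3})·f_2 from \tfrac{1}{2}x_1x_2 + \tfrac{8}{3}x_1x_3 - 10x_3^{2} - 3x_2 - \tfrac{13}{2}x_3 → \tfrac{8}{3}x_1x_3 + \tfrac{5}{12}x_2x_3 - 10x_3^{2} + \tfrac{4}{3}x_1 - 3x_2 - \tfrac{13}{2}x_3 - \tfrac{13}{4}
  leading term x_1x_3: subtract (-\tfrac{4}{15})·f_1 from \tfrac{8}{3}x_1x_3 + \tfrac{5}{12}x_2x_3 - 10x_3^{2} + \tfrac{4}{3}x_1 - 3x_2 - \tfrac{13}{2}x_3 - \tfrac{13}{4} → \tfrac{5}{12}x_2x_3 - 10x_3^{2} - 3x_2 - \tfrac{13}{2}x_3 + \tfrac{19}{4}
  leading term x_2x_3: subtract (-\tfrac{5}{12}x_3)·f_4 from \tfrac{5}{12}x_2x_3 - 10x_3^{2} - 3x_2 - \tfrac{13}{2}x_3 + \tfrac{19}{4} → -\tfrac{65}{12}x_3^{2} - 3x_2 - \tfrac{23}{2}x_3 + \tfrac{19}{4}
  leading term x_3^{2}: no divisor's leading term divides it; move -\tfrac{65}{12}x_3^{2} to the remainder.
  leading term x_2: subtract (3)·f_4 from -3x_2 - \tfrac{23}{2}x_3 + \tfrac{19}{4} → -\tfrac{89}{2}x_3 + \tfrac{163}{4}
  leading term x_3: no divisor's leading term divides it; move -\tfrac{89}{2}x_3 to the remainder.
  leading term 1: no divisor's leading term divides it; move \tfrac{163}{4} to the remainder.
  remainder \tfrac{55}{6}x_3^{3} - \tfrac{65}{12}x_3^{2} - \tfrac{89}{2}x_3 + \tfrac{163}{4} ≠ 0; add h_5 = \tfrac{55}{6}x_3^{3} - \tfrac{65}{12}x_3^{2} - \tfrac{89}{2}x_3 + \tfrac{163}{4} to the basis.

S(f_1,f_3): lcm = x_1x_2x_3. S = \tfrac{1}{2}x_1x_2 + \tfrac{4}{7}x_1x_3 - \tfrac{4}{7}x_3^{2} - 3x_2 - \tfrac{18}{7}x_3.
  leading term x_1x_2: subtract (-\tfrac{1}{3})·f_2 from \tfrac{1}{2}x_1x_2 + \tfrac{4}{7}x_1x_3 - \tfrac{4}{7}x_3^{2} - 3x_2 - \tfrac{18}{7}x_3 → \tfrac{4}{7}x_1x_3 + \tfrac{5}{12}x_2x_3 - \tfrac{4}{7}x_3^{2} + \tfrac{4}{3}x_1 - 3x_2 - \tfrac{18}{7}x_3 - \tfrac{13}{4}
  leading term x_1x_3: subtract (-\tfrac{2}{35})·f_1 from \tfrac{4}{7}x_1x_3 + \tfrac{5}{12}x_2x_3 - \tfrac{4}{7}x_3^{2} + \tfrac{4}{3}x_1 - 3x_2 - \tfrac{18}{7}x_3 - \tfrac{13}{4} → \tfrac{5}{12}x_2x_3 - \tfrac{4}{7}x_3^{2} + \tfrac{22}{21}x_1 - 3x_2 - \tfrac{18}{7}x_3 - \tfrac{43}{28}
  leading term x_2x_3: subtract (-\tfrac{5}{12}x_3)·f_4 from \tfrac{5}{12}x_2x_3 - \tfrac{4}{7}x_3^{2} + \tfrac{22}{21}x_1 - 3x_2 - \tfrac{18}{7}x_3 - \tfrac{43}{28} → \tfrac{337}{84}x_3^{2} + \tfrac{22}{21}x_1 - 3x_2 - \tfrac{53}{7}x_3 - \tfrac{43}{28}
  leading term x_3^{2}: no divisor's leading term divides it; move \tfrac{337}{84}x_3^{2} to the remainder.
  leading term x_1: no divisor's leading term divides it; move \tfrac{22}{21}x_1 to the remainder.
  leading term x_2: subtract (3)·f_4 from -3x_2 - \tfrac{53}{7}x_3 - \tfrac{43}{28} → -\tfrac{284}{7}x_3 + \tfrac{965}{28}
  leading term x_3: no divisor's leading term divides it; move -\tfrac{284}{7}x_3 to the remainder.
  leading term 1: no divisor's leading term divides it; move \tfrac{965}{28} to the remainder.
  remainder \tfrac{337}{84}x_3^{2} + \tfrac{22}{21}x_1 - \tfrac{284}{7}x_3 + \tfrac{965}{28} ≠ 0; add h_6 = \tfrac{337}{84}x_3^{2} + \tfrac{22}{21}x_1 - \tfrac{284}{7}x_3 + \tfrac{965}{28} to the basis.

S(f_2,f_3): lcm = x_1x_2. S = -\tfrac{5}{6}x_2x_3 - \tfrac{44}{21}x_1 - \tfrac{4}{7}x_3 + \tfrac{55}{14}.
  leading term x_2x_3: subtract (\tfrac{5}{6}x_3)·f_4 from -\tfrac{5}{6}x_2x_3 - \tfrac{44}{21}x_1 - \tfrac{4}{7}x_3 + \tfrac{55}{14} → -\tfrac{55}{6}x_3^{2} - \tfrac{44}{21}x_1 + \tfrac{66}{7}x_3 + \tfrac{55}{14}
  leading term x_3^{2}: subtract (-\tfrac{770}{337})·h_6 from -\tfrac{55}{6}x_3^{2} - \tfrac{44}{21}x_1 + \tfrac{66}{7}x_3 + \tfrac{55}{14} → \tfrac{704}{2359}x_1 - \tfrac{196438}{2359}x_3 + \tfrac{195030}{2359}
  leading term x_1: no divisor's leading term divides it; move \tfrac{704}{2359}x_1 to the remainder.
  leading term x_3: no divisor's leading term divides it; move -\tfrac{196438}{2359}x_3 to the remainder.
  leading term 1: no divisor's leading term divides it; move \tfrac{195030}{2359} to the remainder.
  remainder \tfrac{704}{2359}x_1 - \tfrac{196438}{2359}x_3 + \tfrac{195030}{2359} ≠ 0; add h_7 = \tfrac{704}{2359}x_1 - \tfrac{196438}{2359}x_3 + \tfrac{195030}{2359} to the basis.

S(f_2,f_4): lcm = x_1x_2. S = 11x_1x_3 - \tfrac{5}{6}x_2x_3 - \tfrac{44}{3}x_1 + \tfrac{13}{2}.
  leading term x_1x_3: subtract (-\tfrac{11}{10})·f_1 from 11x_1x_3 - \tfrac{5}{6}x_2x_3 - \tfrac{44}{3}x_1 + \tfrac{13}{2} → -\tfrac{5}{6}x_2x_3 - \tfrac{121}{6}x_1 + \tfrac{79}{2}
  leading term x_2x_3: subtract (\tfrac{5}{6}x_3)·f_4 from -\tfrac{5}{6}x_2x_3 - \tfrac{121}{6}x_1 + \tfrac{79}{2} → -\tfrac{55}{6}x_3^{2} - \tfrac{121}{6}x_1 + 10x_3 + \tfrac{79}{2}
  leading term x_3^{2}: subtract (-\tfrac{770}{337})·h_6 from -\tfrac{55}{6}x_3^{2} - \tfrac{121}{6}x_1 + 10x_3 + \tfrac{79}{2} → -\tfrac{11979}{674}x_1 - \tfrac{27870}{337}x_3 + \tfrac{39849}{337}
  leading term x_1: subtract (-\tfrac{7623}{128})·h_7 from -\tfrac{11979}{674}x_1 - \tfrac{27870}{337}x_3 + \tfrac{39849}{337} → -\tfrac{322683}{64}x_3 + \tfrac{322683}{64}
  leading term x_3: no divisor's leading term divides it; move -\tfrac{322683}{64}x_3 to the remainder.
  leading term 1: no divisor's leading term divides it; move \tfrac{322683}{64} to the remainder.
  remainder -\tfrac{322683}{64}x_3 + \tfrac{322683}{64} ≠ 0; add h_8 = -\tfrac{322683}{64}x_3 + \tfrac{322683}{64} to the basis.

The other S-polynomials (S(f_1,f_4), S(f_3,f_4), S(f_1,h_5), S(f_2,h_5), S(f_3,h_5), S(f_4,h_5), S(f_1,h_6), S(f_2,h_6), S(f_3,h_6), S(f_4,h_6), S(h_5,h_6), S(f_1,h_7), S(f_2,h_7), S(f_3,h_7), S(f_4,h_7), S(h_5,h_7), S(h_6,h_7), S(f_1,h_8), S(f_2,h_8), S(f_3,h_8), S(f_4,h_8), S(h_5,h_8), S(h_6,h_8), S(h_7,h_8)) all reduce to 0 modulo the current basis, so we have a Gröbner basis.
Inter-reduce: drop elements whose leading term is divisible by another's, tail-reduce, and make monic.
Reduced Gröbner basis: {x_1 - 2, x_2 + 1, x_3 - 1}.
Label its elements g_1 = x_1 - 2, g_2 = x_2 + 1, g_3 = x_3 - 1.

Reduce p = -2x_2x_3 - 2 modulo G:
  leading term x_2x_3: subtract (-2x_3)·g_2 from -2x_2x_3 - 2 → 2x_3 - 2
  leading term x_3: subtract (2)·g_3 from 2x_3 - 2 → 0
  normal form = 0.
Since the normal form is 0, p ∈ I.

The remainder on division by a Gröbner basis is unique — it is the normal form.

-2x_2x_3 - 2 lies in I (it reduces to 0).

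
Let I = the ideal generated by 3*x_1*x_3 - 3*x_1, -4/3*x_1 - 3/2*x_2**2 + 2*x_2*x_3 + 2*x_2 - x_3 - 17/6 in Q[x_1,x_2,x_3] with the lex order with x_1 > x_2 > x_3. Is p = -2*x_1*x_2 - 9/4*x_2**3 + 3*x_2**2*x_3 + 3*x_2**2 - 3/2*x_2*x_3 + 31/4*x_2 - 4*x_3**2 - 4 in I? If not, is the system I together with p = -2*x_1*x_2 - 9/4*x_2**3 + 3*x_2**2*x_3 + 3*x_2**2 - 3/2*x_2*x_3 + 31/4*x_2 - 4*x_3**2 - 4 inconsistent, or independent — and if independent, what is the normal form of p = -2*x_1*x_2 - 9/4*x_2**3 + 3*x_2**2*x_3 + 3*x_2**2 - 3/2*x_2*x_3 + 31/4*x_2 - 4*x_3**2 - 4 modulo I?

-2*x_1*x_2 - 9/4*x_2**3 + 3*x_2**2*x_3 + 3*x_2**2 - 3/2*x_2*x_3 + 31/4*x_2 - 4*x_3**2 - 4 is independent of I; its normal form modulo I is 12*x_2 - 4*x_3**2 - 4.

First compute the reduced Gröbner basis of I by Buchberger's algorithm.
f_1 = 3*x_1*x_3 - 3*x_1, LT = x_1*x_3.
f_2 = -4/3*x_1 - 3/2*x_2**2 + 2*x_2*x_3 + 2*x_2 - x_3 - 17/6, LT = x_1.

S(f_1,f_2): lcm = x_1*x_3. S = -x_1 - 9/8*x_2**2*x_3 + 3/2*x_2*x_3**2 + 3/2*x_2*x_3 - 3/4*x_3**2 - 17/8*x_3.
  reduce S modulo (f_1, f_2):
  remainder -9/8*x_2**2*x_3 + 9/8*x_2**2 + 3/2*x_2*x_3**2 - 3/2*x_2 - 3/4*x_3**2 - 11/8*x_3 + 17/8 ≠ 0; add h_3 = -9/8*x_2**2*x_3 + 9/8*x_2**2 + 3/2*x_2*x_3**2 - 3/2*x_2 - 3/4*x_3**2 - 11/8*x_3 + 17/8 to the basis.

The other S-polynomials (S(f_1,h_3), S(f_2,h_3)) all reduce to 0 modulo the current basis, so we have a Gröbner basis.
Inter-reduce: drop elements whose leading term is divisible by another's, tail-reduce, and make monic.
Reduced Gröbner basis: {x_1 + 9/8*x_2**2 - 3/2*x_2*x_3 - 3/2*x_2 + 3/4*x_3 + 17/8, x_2**2*x_3 - x_2**2 - 4/3*x_2*x_3**2 + 4/3*x_2 + 2/3*x_3**2 + 11/9*x_3 - 17/9}.
Label its elements g_1 = x_1 + 9/8*x_2**2 - 3/2*x_2*x_3 - 3/2*x_2 + 3/4*x_3 + 17/8, g_2 = x_2**2*x_3 - x_2**2 - 4/3*x_2*x_3**2 + 4/3*x_2 + 2/3*x_3**2 + 11/9*x_3 - 17/9.

Reduce p = -2*x_1*x_2 - 9/4*x_2**3 + 3*x_2**2*x_3 + 3*x_2**2 - 3/2*x_2*x_3 + 31/4*x_2 - 4*x_3**2 - 4 modulo G:
  leading term x_1*x_2: subtract (-2*x_2)·g_1 from -2*x_1*x_2 - 9/4*x_2**3 + 3*x_2**2*x_3 + 3*x_2**2 - 3/2*x_2*x_3 + 31/4*x_2 - 4*x_3**2 - 4 → 12*x_2 - 4*x_3**2 - 4
  leading term x_2: no divisor's leading term divides it; move 12*x_2 to the remainder.
  leading term x_3**2: no divisor's leading term divides it; move -4*x_3**2 to the remainder.
  leading term 1: no divisor's leading term divides it; move -4 to the remainder.
  normal form = 12*x_2 - 4*x_3**2 - 4.
The normal form is nonzero, so p ∉ I. Since p minus its normal form lies in I, I + (p) = I + (r) where r = 12*x_2 - 4*x_3**2 - 4; decide whether this ideal is the whole ring.
Run Buchberger on G together with r (pairs among the g_i already reduce to 0 since G is a Gröbner basis):
g_1 = x_1 + 9/8*x_2**2 - 3/2*x_2*x_3 - 3/2*x_2 + 3/4*x_3 + 17/8, LT = x_1.
g_2 = x_2**2*x_3 - x_2**2 - 4/3*x_2*x_3**2 + 4/3*x_2 + 2/3*x_3**2 + 11/9*x_3 - 17/9, LT = x_2**2*x_3.
r = 12*x_2 - 4*x_3**2 - 4, LT = x_2.

S(g_2,r): lcm = x_2**2*x_3. S = -x_2**2 + 1/3*x_2*x_3**3 - 4/3*x_2*x_3**2 + 1/3*x_2*x_3 + 4/3*x_2 + 2/3*x_3**2 + 11/9*x_3 - 17/9.
  reduce S modulo (g_1, g_2, r):
  remainder 1/9*x_3**5 - 5/9*x_3**4 + 2/9*x_3**3 + 4/9*x_3**2 + 4/3*x_3 - 14/9 ≠ 0; add m_4 = 1/9*x_3**5 - 5/9*x_3**4 + 2/9*x_3**3 + 4/9*x_3**2 + 4/3*x_3 - 14/9 to the basis.

The other S-polynomials (S(g_1,g_2), S(g_1,r), S(g_1,m_4), S(g_2,m_4), S(r,m_4)) all reduce to 0 modulo the current basis, so we have a Gröbner basis.
Inter-reduce: drop elements whose leading term is divisible by another's, tail-reduce, and make monic.
Reduced Gröbner basis: {x_1 + 1/8*x_3**4 - 1/2*x_3**3 - 1/4*x_3**2 + 1/4*x_3 + 7/4, x_2 - 1/3*x_3**2 - 1/3, x_3**5 - 5*x_3**4 + 2*x_3**3 + 4*x_3**2 + 12*x_3 - 14}.
The reduced Gröbner basis of I + (p) is {x_1 + 1/8*x_3**4 - 1/2*x_3**3 - 1/4*x_3**2 + 1/4*x_3 + 7/4, x_2 - 1/3*x_3**2 - 1/3, x_3**5 - 5*x_3**4 + 2*x_3**3 + 4*x_3**2 + 12*x_3 - 14} ≠ {1}, a proper ideal, so the enlarged system stays consistent: p is independent of I, with normal form 12*x_2 - 4*x_3**2 - 4.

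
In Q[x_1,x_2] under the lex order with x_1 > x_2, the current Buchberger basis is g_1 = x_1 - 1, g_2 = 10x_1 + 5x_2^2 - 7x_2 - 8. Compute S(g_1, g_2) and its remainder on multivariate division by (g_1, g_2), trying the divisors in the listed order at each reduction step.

S(g_1, g_2) = -1/2x_2^2 + 7/10x_2 - 1/5; remainder on division = -1/2x_2^2 + 7/10x_2 - 1/5.

lcm(LM(g_1), LM(g_2)) = x_1.
S = (lcm/LT(g_1))·g_1 − (lcm/LT(g_2))·g_2 = -1/2x_2^2 + 7/10x_2 - 1/5.
Reduce S modulo (g_1, g_2) in that order:
  leading term x_2^2: no divisor's leading term divides it; move -1/2x_2^2 to the remainder.
  leading term x_2: no divisor's leading term divides it; move 7/10x_2 to the remainder.
  leading term 1: no divisor's leading term divides it; move -1/5 to the remainder.
The remainder -1/2x_2^2 + 7/10x_2 - 1/5 is nonzero, so it would be added as the next basis element.
This is the inner loop of Buchberger's algorithm — each nonzero remainder becomes a new basis element.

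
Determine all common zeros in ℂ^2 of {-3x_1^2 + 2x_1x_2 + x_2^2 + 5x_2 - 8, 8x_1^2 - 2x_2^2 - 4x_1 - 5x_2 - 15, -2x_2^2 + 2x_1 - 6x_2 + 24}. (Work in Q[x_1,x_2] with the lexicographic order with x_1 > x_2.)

{(-2, -5)}

Compute a lex Gröbner basis by Buchberger's algorithm.
f_1 = -3x_1^2 + 2x_1x_2 + x_2^2 + 5x_2 - 8, LT = x_1^2.
f_2 = 8x_1^2 - 4x_1 - 2x_2^2 - 5x_2 - 15, LT = x_1^2.
f_3 = 2x_1 - 2x_2^2 - 6x_2 + 24, LT = x_1.

S(f_1,f_2): lcm = x_1^2. S = -2/3x_1x_2 + 1/2x_1 - 1/12x_2^2 - 25/24x_2 + 109/24.
  leading term x_1x_2: subtract (-1/3x_2)·f_3 from -2/3x_1x_2 + 1/2x_1 - 1/12x_2^2 - 25/24x_2 + 109/24 → 1/2x_1 - 2/3x_2^3 - 25/12x_2^2 + 167/24x_2 + 109/24
  leading term x_1: subtract (1/4)·f_3 from 1/2x_1 - 2/3x_2^3 - 25/12x_2^2 + 167/24x_2 + 109/24 → -2/3x_2^3 - 19/12x_2^2 + 203/24x_2 - 35/24
  leading term x_2^3: no divisor's leading term divides it; move -2/3x_2^3 to the remainder.
  leading term x_2^2: no divisor's leading term divides it; move -19/12x_2^2 to the remainder.
  leading term x_2: no divisor's leading term divides it; move 203/24x_2 to the remainder.
  leading term 1: no divisor's leading term divides it; move -35/24 to the remainder.
  remainder -2/3x_2^3 - 19/12x_2^2 + 203/24x_2 - 35/24 ≠ 0; add h_4 = -2/3x_2^3 - 19/12x_2^2 + 203/24x_2 - 35/24 to the basis.

S(f_1,f_3): lcm = x_1^2. S = x_1x_2^2 + 7/3x_1x_2 - 12x_1 - 1/3x_2^2 - 5/3x_2 + 8/3.
  leading term x_1x_2^2: subtract (1/2x_2^2)·f_3 from x_1x_2^2 + 7/3x_1x_2 - 12x_1 - 1/3x_2^2 - 5/3x_2 + 8/3 → 7/3x_1x_2 - 12x_1 + x_2^4 + 3x_2^3 - 37/3x_2^2 - 5/3x_2 + 8/3
  leading term x_1x_2: subtract (7/6x_2)·f_3 from 7/3x_1x_2 - 12x_1 + x_2^4 + 3x_2^3 - 37/3x_2^2 - 5/3x_2 + 8/3 → -12x_1 + x_2^4 + 16/3x_2^3 - 16/3x_2^2 - 89/3x_2 + 8/3
  leading term x_1: subtract (-6)·f_3 from -12x_1 + x_2^4 + 16/3x_2^3 - 16/3x_2^2 - 89/3x_2 + 8/3 → x_2^4 + 16/3x_2^3 - 52/3x_2^2 - 197/3x_2 + 440/3
  leading term x_2^4: subtract (-3/2x_2)·h_4 from x_2^4 + 16/3x_2^3 - 52/3x_2^2 - 197/3x_2 + 440/3 → 71/24x_2^3 - 223/48x_2^2 - 3257/48x_2 + 440/3
  leading term x_2^3: subtract (-71/16)·h_4 from 71/24x_2^3 - 223/48x_2^2 - 3257/48x_2 + 440/3 → -747/64x_2^2 - 3881/128x_2 + 17945/128
  leading term x_2^2: no divisor's leading term divides it; move -747/64x_2^2 to the remainder.
  leading term x_2: no divisor's leading term divides it; move -3881/128x_2 to the remainder.
  leading term 1: no divisor's leading term divides it; move 17945/128 to the remainder.
  remainder -747/64x_2^2 - 3881/128x_2 + 17945/128 ≠ 0; add h_5 = -747/64x_2^2 - 3881/128x_2 + 17945/128 to the basis.

S(h_4,h_5): lcm = x_2^3. S = -1331/5976x_2^2 - 8081/11952x_2 + 35/16.
  leading term x_2^2: subtract (10648/558009)·h_5 from -1331/5976x_2^2 - 8081/11952x_2 + 35/16 → -54431/558009x_2 - 272155/558009
  leading term x_2: no divisor's leading term divides it; move -54431/558009x_2 to the remainder.
  leading term 1: no divisor's leading term divides it; move -272155/558009 to the remainder.
  remainder -54431/558009x_2 - 272155/558009 ≠ 0; add h_6 = -54431/558009x_2 - 272155/558009 to the basis.

The other S-polynomials (S(f_2,f_3), S(f_1,h_4), S(f_2,h_4), S(f_3,h_4), S(f_1,h_5), S(f_2,h_5), S(f_3,h_5), S(f_1,h_6), S(f_2,h_6), S(f_3,h_6), S(h_4,h_6), S(h_5,h_6)) all reduce to 0 modulo the current basis, so we have a Gröbner basis.
Inter-reduce: drop elements whose leading term is divisible by another's, tail-reduce, and make monic.
Reduced Gröbner basis: {x_1 + 2, x_2 + 5}.

Since the basis is lex-ordered, x_2 + 5 is univariate in x_2. Its roots are {-5}. Back-substituting each root into the other basis elements fixes the other coordinates.
  x_2 = -5: the earlier basis element becomes x_1 + 2 = 0, giving x_1 = -2 — point (-2, -5).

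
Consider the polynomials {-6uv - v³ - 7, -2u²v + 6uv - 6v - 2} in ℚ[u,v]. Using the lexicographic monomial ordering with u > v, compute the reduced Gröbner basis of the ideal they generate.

G = {u - 1/42v⁵ - 3/7v³ - ⅙v² - 18/7v - 27/7, v⁶ + 18v⁴ + 14v³ + 108v² + 162v + 49}

f_1 = -6uv - v³ - 7, LT = uv.
f_2 = -2u²v + 6uv - 6v - 2, LT = u²v.

S(f_1,f_2): lcm = u²v. S = ⅙uv³ + 3uv + 7/6u - 3v - 1.
  reduce S modulo (f_1, f_2):
  remainder 7/6u - 1/36v⁵ - ½v³ - 7/36v² - 3v - 9/2 ≠ 0; add g_3 = 7/6u - 1/36v⁵ - ½v³ - 7/36v² - 3v - 9/2 to the basis.

S(f_1,g_3): lcm = uv. S = 1/42v⁶ + 3/7v⁴ + ⅓v³ + 18/7v² + 27/7v + 7/6.
  reduce S modulo (f_1, f_2, g_3):
  remainder 1/42v⁶ + 3/7v⁴ + ⅓v³ + 18/7v² + 27/7v + 7/6 ≠ 0; add g_4 = 1/42v⁶ + 3/7v⁴ + ⅓v³ + 18/7v² + 27/7v + 7/6 to the basis.

The other S-polynomials (S(f_2,g_3), S(f_1,g_4), S(f_2,g_4), S(g_3,g_4)) all reduce to 0 modulo the current basis, so we have a Gröbner basis.
Inter-reduce: drop elements whose leading term is divisible by another's, tail-reduce, and make monic.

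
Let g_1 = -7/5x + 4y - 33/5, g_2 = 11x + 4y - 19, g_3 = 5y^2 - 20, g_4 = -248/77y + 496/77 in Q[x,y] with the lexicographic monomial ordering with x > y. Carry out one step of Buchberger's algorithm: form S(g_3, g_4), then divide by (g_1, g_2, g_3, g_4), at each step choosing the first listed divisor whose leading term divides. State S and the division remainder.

S(g_3, g_4) = 2y - 4; remainder on division = 0.

lcm(LM(g_3), LM(g_4)) = y^2.
S = (lcm/LT(g_3))·g_3 − (lcm/LT(g_4))·g_4 = 2y - 4.
Reduce S modulo (g_1, g_2, g_3, g_4) in that order:
  leading term y: subtract (-77/124)·g_4 from 2y - 4 → 0
The remainder is 0, so this S-polynomial contributes no new basis element.
An S-polynomial is built so that the two leading terms cancel; whether anything survives reduction is exactly the Gröbner-basis criterion.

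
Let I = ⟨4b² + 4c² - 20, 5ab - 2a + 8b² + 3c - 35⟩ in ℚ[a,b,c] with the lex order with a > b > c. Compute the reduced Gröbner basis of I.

f_1 = 4b² + 4c² - 20, LT = b².
f_2 = 5ab - 2a + 8b² + 3c - 35, LT = ab.

S(f_1,f_2): lcm = ab². S = ⅖ab + ac² - 5a - 8/5b³ - ⅗bc + 7b.
  leading term ab: subtract (2/25)·f_2 from ⅖ab + ac² - 5a - 8/5b³ - ⅗bc + 7b → ac² - 121/25a - 8/5b³ - 16/25b² - ⅗bc + 7b - 6/25c + 14/5
  leading term ac²: no divisor's leading term divides it; move ac² to the remainder.
  leading term a: no divisor's leading term divides it; move -121/25a to the remainder.
  leading term b³: subtract (-⅖b)·f_1 from -8/5b³ - 16/25b² - ⅗bc + 7b - 6/25c + 14/5 → -16/25b² + 8/5bc² - ⅗bc - b - 6/25c + 14/5
  leading term b²: subtract (-4/25)·f_1 from -16/25b² + 8/5bc² - ⅗bc - b - 6/25c + 14/5 → 8/5bc² - ⅗bc - b + 16/25c² - 6/25c - ⅖
  leading term bc²: no divisor's leading term divides it; move 8/5bc² to the remainder.
  leading term bc: no divisor's leading term divides it; move -⅗bc to the remainder.
  leading term b: no divisor's leading term divides it; move -b to the remainder.
  leading term c²: no divisor's leading term divides it; move 16/25c² to the remainder.
  leading term c: no divisor's leading term divides it; move -6/25c to the remainder.
  leading term 1: no divisor's leading term divides it; move -⅖ to the remainder.
  remainder ac² - 121/25a + 8/5bc² - ⅗bc - b + 16/25c² - 6/25c - ⅖ ≠ 0; add g_3 = ac² - 121/25a + 8/5bc² - ⅗bc - b + 16/25c² - 6/25c - ⅖ to the basis.

S(f_1,g_3): leading monomials are coprime, so the S-polynomial reduces to 0 (Buchberger's first criterion).
S(f_2,g_3): lcm = abc². S = 121/25ab - ⅖ac² + ⅗b²c + b² - 16/25bc² + 6/25bc + ⅖b + ⅗c³ - 7c².
  leading term ab: subtract (121/125)·f_2 from 121/25ab - ⅖ac² + ⅗b²c + b² - 16/25bc² + 6/25bc + ⅖b + ⅗c³ - 7c² → -⅖ac² + 242/125a + ⅗b²c - 843/125b² - 16/25bc² + 6/25bc + ⅖b + ⅗c³ - 7c² - 363/125c + 847/25
  leading term ac²: subtract (-⅖)·g_3 from -⅖ac² + 242/125a + ⅗b²c - 843/125b² - 16/25bc² + 6/25bc + ⅖b + ⅗c³ - 7c² - 363/125c + 847/25 → ⅗b²c - 843/125b² + ⅗c³ - 843/125c² - 3c + 843/25
  leading term b²c: subtract (3/20c)·f_1 from ⅗b²c - 843/125b² + ⅗c³ - 843/125c² - 3c + 843/25 → -843/125b² - 843/125c² + 843/25
  leading term b²: subtract (-843/500)·f_1 from -843/125b² - 843/125c² + 843/25 → 0
  remainder 0.

Every S-polynomial of the final basis reduces to 0, so we have a Gröbner basis.

G = {ab - ⅖a - 8/5c² + ⅗c + 1, ac² - 121/25a + 8/5bc² - ⅗bc - b + 16/25c² - 6/25c - ⅖, b² + c² - 5}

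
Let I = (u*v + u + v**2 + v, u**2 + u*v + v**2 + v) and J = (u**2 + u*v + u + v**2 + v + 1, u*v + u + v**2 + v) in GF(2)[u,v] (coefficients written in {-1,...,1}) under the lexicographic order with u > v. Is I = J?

For a fixed monomial order, each ideal has a unique reduced Gröbner basis; comparing bases decides equality.
Buchberger on the first generating set:
f_1 = u*v + u + v**2 + v, LT = u*v.
f_2 = u**2 + u*v + v**2 + v, LT = u**2.

S(f_1,f_2): lcm = u**2*v. S = u**2 + u*v + v**3 + v**2.
  reduce S modulo (f_1, f_2):
  remainder v**3 + v ≠ 0; add g_3 = v**3 + v to the basis.

The other S-polynomials (S(f_1,g_3), S(f_2,g_3)) all reduce to 0 modulo the current basis, so we have a Gröbner basis.
Inter-reduce: drop elements whose leading term is divisible by another's, tail-reduce, and make monic.
Reduced Gröbner basis: {u**2 + u, u*v + u + v**2 + v, v**3 + v}.

Buchberger on the second generating set:
h_1 = u**2 + u*v + u + v**2 + v + 1, LT = u**2.
h_2 = u*v + u + v**2 + v, LT = u*v.

S(h_1,h_2): lcm = u**2*v. S = u**2 + v**3 + v**2 + v.
  reduce S modulo (h_1, h_2):
  remainder v**3 + v**2 + v + 1 ≠ 0; add k_3 = v**3 + v**2 + v + 1 to the basis.

The other S-polynomials (S(h_1,k_3), S(h_2,k_3)) all reduce to 0 modulo the current basis, so we have a Gröbner basis.
Inter-reduce: drop elements whose leading term is divisible by another's, tail-reduce, and make monic.
Reduced Gröbner basis: {u**2 + 1, u*v + u + v**2 + v, v**3 + v**2 + v + 1}.

The bases are distinct; the ideals are different.

No, the ideals differ.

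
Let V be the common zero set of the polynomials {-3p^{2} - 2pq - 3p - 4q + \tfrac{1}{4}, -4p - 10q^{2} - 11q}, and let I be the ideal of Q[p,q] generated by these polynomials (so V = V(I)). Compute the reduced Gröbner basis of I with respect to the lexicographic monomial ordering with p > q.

f_1 = -3p^{2} - 2pq - 3p - 4q + \tfrac{1}{4}, LT = p^{2}.
f_2 = -4p - 10q^{2} - 11q, LT = p.

S(f_1,f_2): lcm = p^{2}. S = -\tfrac{5}{2}pq^{2} - \tfrac{25}{12}pq + p + \tfrac{4}{3}q - \tfrac{1}{12}.
  leading term pq^{2}: subtract (\tfrac{5}{8}q^{2})·f_2 from -\tfrac{5}{2}pq^{2} - \tfrac{25}{12}pq + p + \tfrac{4}{3}q - \tfrac{1}{12} → -\tfrac{25}{12}pq + p + \tfrac{25}{4}q^{4} + \tfrac{55}{8}q^{3} + \tfrac{4}{3}q - \tfrac{1}{12}
  leading term pq: subtract (\tfrac{25}{48}q)·f_2 from -\tfrac{25}{12}pq + p + \tfrac{25}{4}q^{4} + \tfrac{55}{8}q^{3} + \tfrac{4}{3}q - \tfrac{1}{12} → p + \tfrac{25}{4}q^{4} + \tfrac{145}{12}q^{3} + \tfrac{275}{48}q^{2} + \tfrac{4}{3}q - \tfrac{1}{12}
  leading term p: subtract (-\tfrac{1}{4})·f_2 from p + \tfrac{25}{4}q^{4} + \tfrac{145}{12}q^{3} + \tfrac{275}{48}q^{2} + \tfrac{4}{3}q - \tfrac{1}{12} → \tfrac{25}{4}q^{4} + \tfrac{145}{12}q^{3} + \tfrac{155}{48}q^{2} - \tfrac{17}{12}q - \tfrac{1}{12}
  leading term q^{4}: no divisor's leading term divides it; move \tfrac{25}{4}q^{4} to the remainder.
  leading term q^{3}: no divisor's leading term divides it; move \tfrac{145}{12}q^{3} to the remainder.
  leading term q^{2}: no divisor's leading term divides it; move \tfrac{155}{48}q^{2} to the remainder.
  leading term q: no divisor's leading term divides it; move -\tfrac{17}{12}q to the remainder.
  leading term 1: no divisor's leading term divides it; move -\tfrac{1}{12} to the remainder.
  remainder \tfrac{25}{4}q^{4} + \tfrac{145}{12}q^{3} + \tfrac{155}{48}q^{2} - \tfrac{17}{12}q - \tfrac{1}{12} ≠ 0; add g_3 = \tfrac{25}{4}q^{4} + \tfrac{145}{12}q^{3} + \tfrac{155}{48}q^{2} - \tfrac{17}{12}q - \tfrac{1}{12} to the basis.

The other S-polynomials (S(f_1,g_3), S(f_2,g_3)) all reduce to 0 modulo the current basis, so we have a Gröbner basis.
Inter-reduce: drop elements whose leading term is divisible by another's, tail-reduce, and make monic.

G = {p + \tfrac{5}{2}q^{2} + \tfrac{11}{4}q, q^{4} + \tfrac{29}{15}q^{3} + \tfrac{31}{60}q^{2} - \tfrac{17}{75}q - \tfrac{1}{75}}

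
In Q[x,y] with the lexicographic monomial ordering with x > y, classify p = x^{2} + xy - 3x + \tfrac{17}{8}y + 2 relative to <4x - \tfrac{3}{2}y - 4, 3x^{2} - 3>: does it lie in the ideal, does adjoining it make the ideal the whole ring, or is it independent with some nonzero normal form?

x^{2} + xy - 3x + \tfrac{17}{8}y + 2 lies in I (it reduces to 0).

First compute the reduced Gröbner basis of I by Buchberger's algorithm.
f_1 = 4x - \tfrac{3}{2}y - 4, LT = x.
f_2 = 3x^{2} - 3, LT = x^{2}.

S(f_1,f_2): lcm = x^{2}. S = -\tfrac{3}{8}xy - x + 1.
  reduce S modulo (f_1, f_2):
  remainder -\tfrac{9}{64}y^{2} - \tfrac{3}{4}y ≠ 0; add h_3 = -\tfrac{9}{64}y^{2} - \tfrac{3}{4}y to the basis.

The other S-polynomials (S(f_1,h_3), S(f_2,h_3)) all reduce to 0 modulo the current basis, so we have a Gröbner basis.
Inter-reduce: drop elements whose leading term is divisible by another's, tail-reduce, and make monic.
Reduced Gröbner basis: {x - \tfrac{3}{8}y - 1, y^{2} + \tfrac{16}{3}y}.
Label its elements g_1 = x - \tfrac{3}{8}y - 1, g_2 = y^{2} + \tfrac{16}{3}y.

Reduce p = x^{2} + xy - 3x + \tfrac{17}{8}y + 2 modulo G:
  leading term x^{2}: subtract (x)·g_1 from x^{2} + xy - 3x + \tfrac{17}{8}y + 2 → \tfrac{11}{8}xy - 2x + \tfrac{17}{8}y + 2
  leading term xy: subtract (\tfrac{11}{8}y)·g_1 from \tfrac{11}{8}xy - 2x + \tfrac{17}{8}y + 2 → -2x + \tfrac{33}{64}y^{2} + \tfrac{7}{2}y + 2
  leading term x: subtract (-2)·g_1 from -2x + \tfrac{33}{64}y^{2} + \tfrac{7}{2}y + 2 → \tfrac{33}{64}y^{2} + \tfrac{11}{4}y
  leading term y^{2}: subtract (\tfrac{33}{64})·g_2 from \tfrac{33}{64}y^{2} + \tfrac{11}{4}y → 0
  normal form = 0.
Since the normal form is 0, p ∈ I.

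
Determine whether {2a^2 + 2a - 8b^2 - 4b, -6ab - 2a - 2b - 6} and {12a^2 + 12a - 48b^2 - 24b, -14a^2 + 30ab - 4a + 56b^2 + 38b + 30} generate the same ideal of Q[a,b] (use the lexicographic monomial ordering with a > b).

Since reduced Gröbner bases are canonical representatives of ideals under a given ordering, it suffices to compute and compare them.
Buchberger on the first generating set:
f_1 = 2a^2 + 2a - 8b^2 - 4b, LT = a^2.
f_2 = -6ab - 2a - 2b - 6, LT = ab.

S(f_1,f_2): lcm = a^2b. S = -1/3a^2 + 2/3ab - a - 4b^3 - 2b^2.
  reduce S modulo (f_1, f_2):
  remainder -8/9a - 4b^3 - 10/3b^2 - 8/9b - 2/3 ≠ 0; add g_3 = -8/9a - 4b^3 - 10/3b^2 - 8/9b - 2/3 to the basis.

S(f_2,g_3): lcm = ab. S = 1/3a - 9/2b^4 - 15/4b^3 - b^2 - 5/12b + 1.
  reduce S modulo (f_1, f_2, g_3):
  remainder -9/2b^4 - 21/4b^3 - 9/4b^2 - 3/4b + 3/4 ≠ 0; add g_4 = -9/2b^4 - 21/4b^3 - 9/4b^2 - 3/4b + 3/4 to the basis.

The other S-polynomials (S(f_1,g_3), S(f_1,g_4), S(f_2,g_4), S(g_3,g_4)) all reduce to 0 modulo the current basis, so we have a Gröbner basis.
Inter-reduce: drop elements whose leading term is divisible by another's, tail-reduce, and make monic.
Reduced Gröbner basis: {a + 9/2b^3 + 15/4b^2 + b + 3/4, b^4 + 7/6b^3 + 1/2b^2 + 1/6b - 1/6}.

Buchberger on the second generating set:
h_1 = 12a^2 + 12a - 48b^2 - 24b, LT = a^2.
h_2 = -14a^2 + 30ab - 4a + 56b^2 + 38b + 30, LT = a^2.

S(h_1,h_2): lcm = a^2. S = 15/7ab + 5/7a + 5/7b + 15/7.
  reduce S modulo (h_1, h_2):
  remainder 15/7ab + 5/7a + 5/7b + 15/7 ≠ 0; add k_3 = 15/7ab + 5/7a + 5/7b + 15/7 to the basis.

S(h_1,k_3): lcm = a^2b. S = -1/3a^2 + 2/3ab - a - 4b^3 - 2b^2.
  reduce S modulo (h_1, h_2, k_3):
  remainder -8/9a - 4b^3 - 10/3b^2 - 8/9b - 2/3 ≠ 0; add k_4 = -8/9a - 4b^3 - 10/3b^2 - 8/9b - 2/3 to the basis.

S(k_3,k_4): lcm = ab. S = 1/3a - 9/2b^4 - 15/4b^3 - b^2 - 5/12b + 1.
  reduce S modulo (h_1, h_2, k_3, k_4):
  remainder -9/2b^4 - 21/4b^3 - 9/4b^2 - 3/4b + 3/4 ≠ 0; add k_5 = -9/2b^4 - 21/4b^3 - 9/4b^2 - 3/4b + 3/4 to the basis.

The other S-polynomials (S(h_2,k_3), S(h_1,k_4), S(h_2,k_4), S(h_1,k_5), S(h_2,k_5), S(k_3,k_5), S(k_4,k_5)) all reduce to 0 modulo the current basis, so we have a Gröbner basis.
Inter-reduce: drop elements whose leading term is divisible by another's, tail-reduce, and make monic.
Reduced Gröbner basis: {a + 9/2b^3 + 15/4b^2 + b + 3/4, b^4 + 7/6b^3 + 1/2b^2 + 1/6b - 1/6}.

Same reduced basis, so the two generating sets span the same ideal.

Yes, the ideals are equal.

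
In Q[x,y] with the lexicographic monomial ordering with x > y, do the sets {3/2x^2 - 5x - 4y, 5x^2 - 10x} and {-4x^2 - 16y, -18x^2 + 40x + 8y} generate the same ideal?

Yes, the ideals are equal.

Equality of ideals is decidable: compute both reduced Gröbner bases (unique for the ordering) and check whether they agree.
Buchberger on the first generating set:
f_1 = 3/2x^2 - 5x - 4y, LT = x^2.
f_2 = 5x^2 - 10x, LT = x^2.

S(f_1,f_2): lcm = x^2. S = -4/3x - 8/3y.
  leading term x: no divisor's leading term divides it; move -4/3x to the remainder.
  leading term y: no divisor's leading term divides it; move -8/3y to the remainder.
  remainder -4/3x - 8/3y ≠ 0; add g_3 = -4/3x - 8/3y to the basis.

S(f_1,g_3): lcm = x^2. S = -2xy - 10/3x - 8/3y.
  leading term xy: subtract (3/2y)·g_3 from -2xy - 10/3x - 8/3y → -10/3x + 4y^2 - 8/3y
  leading term x: subtract (5/2)·g_3 from -10/3x + 4y^2 - 8/3y → 4y^2 + 4y
  leading term y^2: no divisor's leading term divides it; move 4y^2 to the remainder.
  leading term y: no divisor's leading term divides it; move 4y to the remainder.
  remainder 4y^2 + 4y ≠ 0; add g_4 = 4y^2 + 4y to the basis.

The other S-polynomials (S(f_2,g_3), S(f_1,g_4), S(f_2,g_4), S(g_3,g_4)) all reduce to 0 modulo the current basis, so we have a Gröbner basis.
Inter-reduce: drop elements whose leading term is divisible by another's, tail-reduce, and make monic.
Reduced Gröbner basis: {x + 2y, y^2 + y}.

Buchberger on the second generating set:
h_1 = -4x^2 - 16y, LT = x^2.
h_2 = -18x^2 + 40x + 8y, LT = x^2.

S(h_1,h_2): lcm = x^2. S = 20/9x + 40/9y.
  leading term x: no divisor's leading term divides it; move 20/9x to the remainder.
  leading term y: no divisor's leading term divides it; move 40/9y to the remainder.
  remainder 20/9x + 40/9y ≠ 0; add k_3 = 20/9x + 40/9y to the basis.

S(h_1,k_3): lcm = x^2. S = -2xy + 4y.
  leading term xy: subtract (-9/10y)·k_3 from -2xy + 4y → 4y^2 + 4y
  leading term y^2: no divisor's leading term divides it; move 4y^2 to the remainder.
  leading term y: no divisor's leading term divides it; move 4y to the remainder.
  remainder 4y^2 + 4y ≠ 0; add k_4 = 4y^2 + 4y to the basis.

The other S-polynomials (S(h_2,k_3), S(h_1,k_4), S(h_2,k_4), S(k_3,k_4)) all reduce to 0 modulo the current basis, so we have a Gröbner basis.
Inter-reduce: drop elements whose leading term is divisible by another's, tail-reduce, and make monic.
Reduced Gröbner basis: {x + 2y, y^2 + y}.

Same reduced basis, so the two generating sets span the same ideal.
The same test decides containment: I ⊆ J iff every generator of I reduces to 0 modulo a Gröbner basis of J.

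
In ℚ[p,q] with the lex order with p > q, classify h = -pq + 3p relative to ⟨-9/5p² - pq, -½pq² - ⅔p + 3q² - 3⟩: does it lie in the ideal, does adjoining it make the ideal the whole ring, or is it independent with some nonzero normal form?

First compute the reduced Gröbner basis of I by Buchberger's algorithm.
f_1 = -9/5p² - pq, LT = p².
f_2 = -½pq² - ⅔p + 3q² - 3, LT = pq².

S(f_1,f_2): lcm = p²q². S = -4/3p² + 5/9pq³ + 6pq² - 6p.
  leading term p²: subtract (20/27)·f_1 from -4/3p² + 5/9pq³ + 6pq² - 6p → 5/9pq³ + 6pq² + 20/27pq - 6p
  leading term pq³: subtract (-10/9q)·f_2 from 5/9pq³ + 6pq² + 20/27pq - 6p → 6pq² - 6p + 10/3q³ - 10/3q
  leading term pq²: subtract (-12)·f_2 from 6pq² - 6p + 10/3q³ - 10/3q → -14p + 10/3q³ + 36q² - 10/3q - 36
  leading term p: no divisor's leading term divides it; move -14p to the remainder.
  leading term q³: no divisor's leading term divides it; move 10/3q³ to the remainder.
  leading term q²: no divisor's leading term divides it; move 36q² to the remainder.
  leading term q: no divisor's leading term divides it; move -10/3q to the remainder.
  leading term 1: no divisor's leading term divides it; move -36 to the remainder.
  remainder -14p + 10/3q³ + 36q² - 10/3q - 36 ≠ 0; add k_3 = -14p + 10/3q³ + 36q² - 10/3q - 36 to the basis.

S(f_2,k_3): lcm = pq². S = 4/3p + 5/21q⁵ + 18/7q⁴ - 5/21q³ - 60/7q² + 6.
  leading term p: subtract (-2/21)·k_3 from 4/3p + 5/21q⁵ + 18/7q⁴ - 5/21q³ - 60/7q² + 6 → 5/21q⁵ + 18/7q⁴ + 5/63q³ - 36/7q² - 20/63q + 18/7
  leading term q⁵: no divisor's leading term divides it; move 5/21q⁵ to the remainder.
  leading term q⁴: no divisor's leading term divides it; move 18/7q⁴ to the remainder.
  leading term q³: no divisor's leading term divides it; move 5/63q³ to the remainder.
  leading term q²: no divisor's leading term divides it; move -36/7q² to the remainder.
  leading term q: no divisor's leading term divides it; move -20/63q to the remainder.
  leading term 1: no divisor's leading term divides it; move 18/7 to the remainder.
  remainder 5/21q⁵ + 18/7q⁴ + 5/63q³ - 36/7q² - 20/63q + 18/7 ≠ 0; add k_4 = 5/21q⁵ + 18/7q⁴ + 5/63q³ - 36/7q² - 20/63q + 18/7 to the basis.

The other S-polynomials (S(f_1,k_3), S(f_1,k_4), S(f_2,k_4), S(k_3,k_4)) all reduce to 0 modulo the current basis, so we have a Gröbner basis.
Inter-reduce: drop elements whose leading term is divisible by another's, tail-reduce, and make monic.
Reduced Gröbner basis: {p - 5/21q³ - 18/7q² + 5/21q + 18/7, q⁵ + 54/5q⁴ + ⅓q³ - 108/5q² - 4/3q + 54/5}.
Label its elements g_1 = p - 5/21q³ - 18/7q² + 5/21q + 18/7, g_2 = q⁵ + 54/5q⁴ + ⅓q³ - 108/5q² - 4/3q + 54/5.

Reduce h = -pq + 3p modulo G:
  leading term pq: subtract (-q)·g_1 from -pq + 3p → 3p - 5/21q⁴ - 18/7q³ + 5/21q² + 18/7q
  leading term p: subtract (3)·g_1 from 3p - 5/21q⁴ - 18/7q³ + 5/21q² + 18/7q → -5/21q⁴ - 13/7q³ + 167/21q² + 13/7q - 54/7
  leading term q⁴: no divisor's leading term divides it; move -5/21q⁴ to the remainder.
  leading term q³: no divisor's leading term divides it; move -13/7q³ to the remainder.
  leading term q²: no divisor's leading term divides it; move 167/21q² to the remainder.
  leading term q: no divisor's leading term divides it; move 13/7q to the remainder.
  leading term 1: no divisor's leading term divides it; move -54/7 to the remainder.
  normal form = -5/21q⁴ - 13/7q³ + 167/21q² + 13/7q - 54/7.
The normal form is nonzero, so h ∉ I. Since h minus its normal form lies in I, I + (h) = I + (r) where r = -5/21q⁴ - 13/7q³ + 167/21q² + 13/7q - 54/7; decide whether this ideal is the whole ring.
Run Buchberger on G together with r (pairs among the g_i already reduce to 0 since G is a Gröbner basis):
g_1 = p - 5/21q³ - 18/7q² + 5/21q + 18/7, LT = p.
g_2 = q⁵ + 54/5q⁴ + ⅓q³ - 108/5q² - 4/3q + 54/5, LT = q⁵.
r = -5/21q⁴ - 13/7q³ + 167/21q² + 13/7q - 54/7, LT = q⁴.

S(g_2,r): lcm = q⁵. S = 3q⁴ + 506/15q³ - 69/5q² - 506/15q + 54/5.
  leading term q⁴: subtract (-63/5)·r from 3q⁴ + 506/15q³ - 69/5q² - 506/15q + 54/5 → 31/3q³ + 432/5q² - 31/3q - 432/5
  leading term q³: no divisor's leading term divides it; move 31/3q³ to the remainder.
  leading term q²: no divisor's leading term divides it; move 432/5q² to the remainder.
  leading term q: no divisor's leading term divides it; move -31/3q to the remainder.
  leading term 1: no divisor's leading term divides it; move -432/5 to the remainder.
  remainder 31/3q³ + 432/5q² - 31/3q - 432/5 ≠ 0; add m_4 = 31/3q³ + 432/5q² - 31/3q - 432/5 to the basis.

S(g_2,m_4): lcm = q⁵. S = 378/155q⁴ + 4/3q³ - 2052/155q² - 4/3q + 54/5.
  leading term q⁴: subtract (-7938/775)·r from 378/155q⁴ + 4/3q³ - 2052/155q² - 4/3q + 54/5 → -41126/2325q³ + 52866/775q² + 41126/2325q - 52866/775
  leading term q³: subtract (-41126/24025)·m_4 from -41126/2325q³ + 52866/775q² + 41126/2325q - 52866/775 → 25960662/120125q² - 25960662/120125
  leading term q²: no divisor's leading term divides it; move 25960662/120125q² to the remainder.
  leading term 1: no divisor's leading term divides it; move -25960662/120125 to the remainder.
  remainder 25960662/120125q² - 25960662/120125 ≠ 0; add m_5 = 25960662/120125q² - 25960662/120125 to the basis.

The other S-polynomials (S(g_1,g_2), S(g_1,r), S(g_1,m_4), S(r,m_4), S(g_1,m_5), S(g_2,m_5), S(r,m_5), S(m_4,m_5)) all reduce to 0 modulo the current basis, so we have a Gröbner basis.
Inter-reduce: drop elements whose leading term is divisible by another's, tail-reduce, and make monic.
Reduced Gröbner basis: {p, q² - 1}.
The reduced Gröbner basis of I + (h) is {p, q² - 1} ≠ {1}, a proper ideal, so the enlarged system stays consistent: h is independent of I, with normal form -5/21q⁴ - 13/7q³ + 167/21q² + 13/7q - 54/7.

-pq + 3p is independent of I; its normal form modulo I is -5/21q⁴ - 13/7q³ + 167/21q² + 13/7q - 54/7.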